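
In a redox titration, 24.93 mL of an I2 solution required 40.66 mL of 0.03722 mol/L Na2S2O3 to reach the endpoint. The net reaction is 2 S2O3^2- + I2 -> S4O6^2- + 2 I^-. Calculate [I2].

n(Na2S2O3) = 0.03722 x 0.04066 = 0.001513 mol.
From the balanced equation, 2 mol Na2S2O3 reacts with 1 mol I2, so n(I2) = 0.001513 x 1/2 = 0.0007567 mol.
[I2] = 0.0007567 / 0.02493 L = 0.0304 M.

0.0304 M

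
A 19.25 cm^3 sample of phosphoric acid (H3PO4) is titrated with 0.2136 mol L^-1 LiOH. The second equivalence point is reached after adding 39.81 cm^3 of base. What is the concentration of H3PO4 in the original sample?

n(LiOH) = 0.2136 x 0.03981 = 0.008503 mol.
At the second equivalence point, 2 mol OH^- react per mol H3PO4, so n(H3PO4) = 0.008503 / 2 = 0.004252 mol.
[H3PO4] = 0.004252 / 0.01925 L = 0.221 M.

0.221 M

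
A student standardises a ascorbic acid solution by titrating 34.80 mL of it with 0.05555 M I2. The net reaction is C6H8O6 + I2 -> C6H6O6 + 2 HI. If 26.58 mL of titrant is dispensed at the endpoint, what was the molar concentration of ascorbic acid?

0.0424 M

n(I2) = 0.05555 x 0.02658 = 0.001477 mol.
From the balanced equation, 1 mol I2 reacts with 1 mol ascorbic acid, so n(ascorbic acid) = 0.001477 x 1/1 = 0.001477 mol.
[ascorbic acid] = 0.001477 / 0.03480 L = 0.0424 M.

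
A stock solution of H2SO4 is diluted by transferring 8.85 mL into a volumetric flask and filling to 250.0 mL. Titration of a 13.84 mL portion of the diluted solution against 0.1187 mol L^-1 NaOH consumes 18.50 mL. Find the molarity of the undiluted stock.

2.24 M

n(NaOH) = 0.1187 x 0.01850 = 0.002196 mol.
n(H2SO4) in the aliquot = 0.002196 x 1/2 = 0.001098 mol.
[diluted H2SO4] = 0.001098 / 0.01384 = 0.07933 M.
Dilution factor = 250.0/8.850 = 28.25, so [stock] = 0.07933 x 28.25 = 2.24 M.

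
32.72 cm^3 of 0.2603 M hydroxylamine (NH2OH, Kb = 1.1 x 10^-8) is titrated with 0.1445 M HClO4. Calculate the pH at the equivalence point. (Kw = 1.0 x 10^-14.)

3.54

n(NH2OH) = 0.2603 x 0.03272 = 0.008517 mol; V(HClO4) at equivalence = 0.008517/0.1445 = 0.05894 L.
At equivalence the base is fully converted to NH3OH+; total volume = 0.09166 L, so [NH3OH+] = 0.008517/0.09166 = 0.09292 M.
Ka(NH3OH+) = Kw/Kb = 1.0e-14 / 1.1 x 10^-8 = 9.09e-7.
[H^+] = sqrt(Ka x [NH3OH+]) = sqrt(9.09e-7 x 0.09292) = 0.000291 M.
pH = -log(0.000291) = 3.54.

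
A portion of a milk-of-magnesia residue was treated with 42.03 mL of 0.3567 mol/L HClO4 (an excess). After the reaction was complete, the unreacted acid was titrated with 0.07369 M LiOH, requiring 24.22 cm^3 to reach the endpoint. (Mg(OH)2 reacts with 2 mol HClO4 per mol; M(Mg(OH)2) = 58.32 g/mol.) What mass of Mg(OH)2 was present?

0.385 g

Total n(HClO4) added = 0.3567 x 0.04203 = 0.01499 mol.
n(LiOH) used = 0.07369 x 0.02422 = 0.001785 mol, which equals the excess n(HClO4).
So n(HClO4) consumed by the sample = 0.01499 - 0.001785 = 0.01321 mol.
n(Mg(OH)2) = 0.01321 / 2 = 0.006604 mol.
mass = 0.006604 mol x 58.32 g/mol = 0.385 g.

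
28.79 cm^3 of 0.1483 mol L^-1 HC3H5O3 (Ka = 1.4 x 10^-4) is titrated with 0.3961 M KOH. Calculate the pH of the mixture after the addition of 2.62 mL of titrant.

3.36

Initial n(HC3H5O3) = 0.1483 x 0.02879 = 0.004270 mol.
n(KOH) added = 0.3961 x 0.002620 = 0.001038 mol, converting that many moles of HC3H5O3 to C3H5O3-.
Remaining n(HC3H5O3) = 0.003232 mol; n(C3H5O3-) = 0.001038 mol.
By Henderson-Hasselbalch, pH = pKa + log([A^-]/[HA]) = 3.85 + log(0.001038/0.003232) = 3.85 + (-0.49) = 3.36.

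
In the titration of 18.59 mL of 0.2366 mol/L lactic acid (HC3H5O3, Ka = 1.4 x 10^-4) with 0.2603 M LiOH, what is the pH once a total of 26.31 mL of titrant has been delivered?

12.74

n(acid) = 0.2366 x 0.01859 = 0.004398 mol; n(LiOH) added = 0.2603 x 0.02631 = 0.006848 mol.
Base is in excess by 0.006848 - 0.004398 = 0.002450 mol in a total volume of 0.04490 L.
[OH^-] = 0.002450/0.04490 = 0.05457 M, so pOH = 1.26 and pH = 14.00 - 1.26 = 12.74.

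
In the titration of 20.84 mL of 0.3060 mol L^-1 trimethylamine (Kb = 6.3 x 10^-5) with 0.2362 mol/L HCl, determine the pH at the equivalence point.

n((CH3)3N) = 0.3060 x 0.02084 = 0.006377 mol; V(HCl) at equivalence = 0.006377/0.2362 = 0.02700 L.
At equivalence the base is fully converted to (CH3)3NH+; total volume = 0.04784 L, so [(CH3)3NH+] = 0.006377/0.04784 = 0.1333 M.
Ka((CH3)3NH+) = Kw/Kb = 1.0e-14 / 6.3 x 10^-5 = 1.59e-10.
[H^+] = sqrt(Ka x [(CH3)3NH+]) = sqrt(1.59e-10 x 0.1333) = 4.60e-6 M.
pH = -log(4.60e-6) = 5.34.

5.34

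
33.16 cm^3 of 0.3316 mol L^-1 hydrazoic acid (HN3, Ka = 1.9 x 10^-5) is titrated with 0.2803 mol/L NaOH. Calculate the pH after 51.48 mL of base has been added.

12.61

n(acid) = 0.3316 x 0.03316 = 0.01100 mol; n(NaOH) added = 0.2803 x 0.05148 = 0.01443 mol.
Base is in excess by 0.01443 - 0.01100 = 0.003434 mol in a total volume of 0.08464 L.
[OH^-] = 0.003434/0.08464 = 0.04057 M, so pOH = 1.39 and pH = 14.00 - 1.39 = 12.61.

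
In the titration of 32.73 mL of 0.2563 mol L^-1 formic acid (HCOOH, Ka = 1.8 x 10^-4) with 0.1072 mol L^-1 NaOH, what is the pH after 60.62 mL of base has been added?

Initial n(HCOOH) = 0.2563 x 0.03273 = 0.008389 mol.
n(NaOH) added = 0.1072 x 0.06062 = 0.006498 mol, converting that many moles of HCOOH to HCOO-.
Remaining n(HCOOH) = 0.001890 mol; n(HCOO-) = 0.006498 mol.
By Henderson-Hasselbalch, pH = pKa + log([A^-]/[HA]) = 3.74 + log(0.006498/0.001890) = 3.74 + (+0.54) = 4.28.

4.28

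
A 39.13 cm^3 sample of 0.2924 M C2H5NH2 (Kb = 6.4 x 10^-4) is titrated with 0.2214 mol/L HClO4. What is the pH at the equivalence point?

n(C2H5NH2) = 0.2924 x 0.03913 = 0.01144 mol; V(HClO4) at equivalence = 0.01144/0.2214 = 0.05168 L.
At equivalence the base is fully converted to C2H5NH3+; total volume = 0.09081 L, so [C2H5NH3+] = 0.01144/0.09081 = 0.1260 M.
Ka(C2H5NH3+) = Kw/Kb = 1.0e-14 / 6.4 x 10^-4 = 1.56e-11.
[H^+] = sqrt(Ka x [C2H5NH3+]) = sqrt(1.56e-11 x 0.1260) = 1.40e-6 M.
pH = -log(1.40e-6) = 5.85.

5.85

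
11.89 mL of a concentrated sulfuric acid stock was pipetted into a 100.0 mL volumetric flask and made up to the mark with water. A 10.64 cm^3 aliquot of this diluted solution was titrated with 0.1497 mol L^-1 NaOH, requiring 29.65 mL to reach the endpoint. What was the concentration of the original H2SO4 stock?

1.75 M

n(NaOH) = 0.1497 x 0.02965 = 0.004439 mol.
n(H2SO4) in the aliquot = 0.004439 x 1/2 = 0.002219 mol.
[diluted H2SO4] = 0.002219 / 0.01064 = 0.2086 M.
Dilution factor = 100.0/11.89 = 8.410, so [stock] = 0.2086 x 8.410 = 1.75 M.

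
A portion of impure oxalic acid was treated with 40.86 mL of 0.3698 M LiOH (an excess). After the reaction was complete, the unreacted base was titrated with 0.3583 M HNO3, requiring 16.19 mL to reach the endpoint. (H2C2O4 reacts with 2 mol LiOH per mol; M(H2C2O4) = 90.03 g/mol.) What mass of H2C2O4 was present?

0.419 g

Total n(LiOH) added = 0.3698 x 0.04086 = 0.01511 mol.
n(HNO3) used = 0.3583 x 0.01619 = 0.005801 mol, which equals the excess n(LiOH).
So n(LiOH) consumed by the sample = 0.01511 - 0.005801 = 0.009309 mol.
n(H2C2O4) = 0.009309 / 2 = 0.004655 mol.
mass = 0.004655 mol x 90.03 g/mol = 0.419 g.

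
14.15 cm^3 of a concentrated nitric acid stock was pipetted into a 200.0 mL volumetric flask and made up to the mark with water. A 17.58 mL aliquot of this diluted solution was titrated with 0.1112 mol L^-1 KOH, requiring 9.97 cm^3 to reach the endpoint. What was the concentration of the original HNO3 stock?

n(KOH) = 0.1112 x 0.009970 = 0.001109 mol.
n(HNO3) in the aliquot = 0.001109 mol.
[diluted HNO3] = 0.001109 / 0.01758 = 0.06306 M.
Dilution factor = 200.0/14.15 = 14.13, so [stock] = 0.06306 x 14.13 = 0.891 M.

0.891 M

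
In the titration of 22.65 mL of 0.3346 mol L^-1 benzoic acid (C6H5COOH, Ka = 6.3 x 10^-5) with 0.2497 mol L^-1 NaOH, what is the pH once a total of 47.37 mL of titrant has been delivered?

12.78

n(acid) = 0.3346 x 0.02265 = 0.007579 mol; n(NaOH) added = 0.2497 x 0.04737 = 0.01183 mol.
Base is in excess by 0.01183 - 0.007579 = 0.004250 mol in a total volume of 0.07002 L.
[OH^-] = 0.004250/0.07002 = 0.06069 M, so pOH = 1.22 and pH = 14.00 - 1.22 = 12.78.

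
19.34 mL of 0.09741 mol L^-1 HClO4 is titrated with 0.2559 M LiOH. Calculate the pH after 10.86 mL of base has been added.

12.47

n(acid) = 0.09741 x 0.01934 = 0.001884 mol; n(LiOH) added = 0.2559 x 0.01086 = 0.002779 mol.
Base is in excess by 0.002779 - 0.001884 = 0.0008952 mol in a total volume of 0.03020 L.
[OH^-] = 0.0008952/0.03020 = 0.02964 M, so pOH = 1.53 and pH = 14.00 - 1.53 = 12.47.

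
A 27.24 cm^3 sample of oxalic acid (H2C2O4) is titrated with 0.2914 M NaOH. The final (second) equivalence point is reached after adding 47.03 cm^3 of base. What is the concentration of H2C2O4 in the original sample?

0.252 M

n(NaOH) = 0.2914 x 0.04703 = 0.01370 mol.
At the final (second) equivalence point, 2 mol OH^- react per mol H2C2O4, so n(H2C2O4) = 0.01370 / 2 = 0.006852 mol.
[H2C2O4] = 0.006852 / 0.02724 L = 0.252 M.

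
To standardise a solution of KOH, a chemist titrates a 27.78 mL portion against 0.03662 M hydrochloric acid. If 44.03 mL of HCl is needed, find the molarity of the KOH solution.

0.0580 M

n(HCl) delivered = 0.03662 x 0.04403 = 0.001612 mol.
For a 1:1 reaction, n(KOH) = 0.001612 mol.
[KOH] = 0.001612 mol / 0.02778 L = 0.0580 M.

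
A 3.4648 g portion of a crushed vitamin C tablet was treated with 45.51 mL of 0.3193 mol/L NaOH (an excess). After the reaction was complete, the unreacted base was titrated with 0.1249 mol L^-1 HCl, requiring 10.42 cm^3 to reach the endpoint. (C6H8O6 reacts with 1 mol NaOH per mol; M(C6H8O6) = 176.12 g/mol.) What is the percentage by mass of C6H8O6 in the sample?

67.2%

Total n(NaOH) added = 0.3193 x 0.04551 = 0.01453 mol.
n(HCl) used = 0.1249 x 0.01042 = 0.001301 mol, which equals the excess n(NaOH).
So n(NaOH) consumed by the sample = 0.01453 - 0.001301 = 0.01323 mol.
n(C6H8O6) = 0.01323 / 1 = 0.01323 mol.
mass C6H8O6 = 0.01323 x 176.12 = 2.330 g, so %C6H8O6 = 2.330/3.4648 x 100 = 67.2%.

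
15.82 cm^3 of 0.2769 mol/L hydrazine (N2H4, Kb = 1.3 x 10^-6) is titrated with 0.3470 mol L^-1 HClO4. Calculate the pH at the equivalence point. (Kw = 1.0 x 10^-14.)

n(N2H4) = 0.2769 x 0.01582 = 0.004381 mol; V(HClO4) at equivalence = 0.004381/0.3470 = 0.01262 L.
At equivalence the base is fully converted to N2H5+; total volume = 0.02844 L, so [N2H5+] = 0.004381/0.02844 = 0.1540 M.
Ka(N2H5+) = Kw/Kb = 1.0e-14 / 1.3 x 10^-6 = 7.69e-9.
[H^+] = sqrt(Ka x [N2H5+]) = sqrt(7.69e-9 x 0.1540) = 3.44e-5 M.
pH = -log(3.44e-5) = 4.46.

4.46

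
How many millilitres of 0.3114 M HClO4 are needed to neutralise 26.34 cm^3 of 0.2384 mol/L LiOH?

20.2 mL

n(LiOH) = 0.2384 mol/L x 0.02634 L = 0.006279 mol.
At equivalence n(HClO4) = n(LiOH) = 0.006279 mol.
V(HClO4) = 0.006279 / 0.3114 = 0.02017 L = 20.2 mL.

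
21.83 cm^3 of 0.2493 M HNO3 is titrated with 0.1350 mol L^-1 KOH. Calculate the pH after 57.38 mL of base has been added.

12.46

n(acid) = 0.2493 x 0.02183 = 0.005442 mol; n(KOH) added = 0.1350 x 0.05738 = 0.007746 mol.
Base is in excess by 0.007746 - 0.005442 = 0.002304 mol in a total volume of 0.07921 L.
[OH^-] = 0.002304/0.07921 = 0.02909 M, so pOH = 1.54 and pH = 14.00 - 1.54 = 12.46.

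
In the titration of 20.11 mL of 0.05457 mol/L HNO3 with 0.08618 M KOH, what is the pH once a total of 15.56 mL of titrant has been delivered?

n(acid) = 0.05457 x 0.02011 = 0.001097 mol; n(KOH) added = 0.08618 x 0.01556 = 0.001341 mol.
Base is in excess by 0.001341 - 0.001097 = 0.0002436 mol in a total volume of 0.03567 L.
[OH^-] = 0.0002436/0.03567 = 0.006828 M, so pOH = 2.17 and pH = 14.00 - 2.17 = 11.83.

11.83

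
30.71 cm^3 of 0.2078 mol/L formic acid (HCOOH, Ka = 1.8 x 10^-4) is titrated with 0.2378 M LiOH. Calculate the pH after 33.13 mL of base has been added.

12.37

n(acid) = 0.2078 x 0.03071 = 0.006382 mol; n(LiOH) added = 0.2378 x 0.03313 = 0.007878 mol.
Base is in excess by 0.007878 - 0.006382 = 0.001497 mol in a total volume of 0.06384 L.
[OH^-] = 0.001497/0.06384 = 0.02345 M, so pOH = 1.63 and pH = 14.00 - 1.63 = 12.37.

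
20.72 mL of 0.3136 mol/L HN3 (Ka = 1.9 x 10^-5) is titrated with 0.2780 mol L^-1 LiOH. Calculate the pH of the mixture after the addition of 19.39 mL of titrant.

5.41

Initial n(HN3) = 0.3136 x 0.02072 = 0.006498 mol.
n(LiOH) added = 0.2780 x 0.01939 = 0.005390 mol, converting that many moles of HN3 to N3-.
Remaining n(HN3) = 0.001107 mol; n(N3-) = 0.005390 mol.
By Henderson-Hasselbalch, pH = pKa + log([A^-]/[HA]) = 4.72 + log(0.005390/0.001107) = 4.72 + (+0.69) = 5.41.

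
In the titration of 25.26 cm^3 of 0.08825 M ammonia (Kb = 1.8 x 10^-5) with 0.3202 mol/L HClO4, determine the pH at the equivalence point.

5.21

n(NH3) = 0.08825 x 0.02526 = 0.002229 mol; V(HClO4) at equivalence = 0.002229/0.3202 = 0.006962 L.
At equivalence the base is fully converted to NH4+; total volume = 0.03222 L, so [NH4+] = 0.002229/0.03222 = 0.06918 M.
Ka(NH4+) = Kw/Kb = 1.0e-14 / 1.8 x 10^-5 = 5.56e-10.
[H^+] = sqrt(Ka x [NH4+]) = sqrt(5.56e-10 x 0.06918) = 6.20e-6 M.
pH = -log(6.20e-6) = 5.21.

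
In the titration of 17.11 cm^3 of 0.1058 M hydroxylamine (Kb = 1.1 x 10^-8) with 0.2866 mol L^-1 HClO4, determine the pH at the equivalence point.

n(NH2OH) = 0.1058 x 0.01711 = 0.001810 mol; V(HClO4) at equivalence = 0.001810/0.2866 = 0.006316 L.
At equivalence the base is fully converted to NH3OH+; total volume = 0.02343 L, so [NH3OH+] = 0.001810/0.02343 = 0.07727 M.
Ka(NH3OH+) = Kw/Kb = 1.0e-14 / 1.1 x 10^-8 = 9.09e-7.
[H^+] = sqrt(Ka x [NH3OH+]) = sqrt(9.09e-7 x 0.07727) = 0.000265 M.
pH = -log(0.000265) = 3.58.

3.58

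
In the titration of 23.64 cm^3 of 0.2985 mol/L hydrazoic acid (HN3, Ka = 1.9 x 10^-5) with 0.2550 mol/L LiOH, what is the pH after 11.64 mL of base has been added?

4.58

Initial n(HN3) = 0.2985 x 0.02364 = 0.007057 mol.
n(LiOH) added = 0.2550 x 0.01164 = 0.002968 mol, converting that many moles of HN3 to N3-.
Remaining n(HN3) = 0.004088 mol; n(N3-) = 0.002968 mol.
By Henderson-Hasselbalch, pH = pKa + log([A^-]/[HA]) = 4.72 + log(0.002968/0.004088) = 4.72 + (-0.14) = 4.58.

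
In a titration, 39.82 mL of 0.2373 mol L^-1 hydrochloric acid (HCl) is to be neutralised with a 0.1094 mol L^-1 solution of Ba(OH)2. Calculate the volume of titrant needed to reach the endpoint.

43.2 mL

n(HCl) = 0.2373 mol/L x 0.03982 L = 0.009449 mol.
The neutralisation is 2 HCl : 1 Ba(OH)2, so n(Ba(OH)2) = 0.009449 x 1/2 = 0.004725 mol.
V(Ba(OH)2) = 0.004725 / 0.1094 = 0.04319 L = 43.2 mL.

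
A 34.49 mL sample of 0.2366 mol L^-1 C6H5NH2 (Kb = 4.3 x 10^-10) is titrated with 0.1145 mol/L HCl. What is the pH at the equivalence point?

n(C6H5NH2) = 0.2366 x 0.03449 = 0.008160 mol; V(HCl) at equivalence = 0.008160/0.1145 = 0.07127 L.
At equivalence the base is fully converted to C6H5NH3+; total volume = 0.1058 L, so [C6H5NH3+] = 0.008160/0.1058 = 0.07716 M.
Ka(C6H5NH3+) = Kw/Kb = 1.0e-14 / 4.3 x 10^-10 = 2.33e-5.
[H^+] = sqrt(Ka x [C6H5NH3+]) = sqrt(2.33e-5 x 0.07716) = 0.00134 M.
pH = -log(0.00134) = 2.87.

2.87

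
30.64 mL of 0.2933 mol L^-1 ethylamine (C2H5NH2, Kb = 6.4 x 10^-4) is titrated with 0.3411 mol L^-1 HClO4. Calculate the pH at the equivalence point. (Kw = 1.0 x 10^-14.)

n(C2H5NH2) = 0.2933 x 0.03064 = 0.008987 mol; V(HClO4) at equivalence = 0.008987/0.3411 = 0.02635 L.
At equivalence the base is fully converted to C2H5NH3+; total volume = 0.05699 L, so [C2H5NH3+] = 0.008987/0.05699 = 0.1577 M.
Ka(C2H5NH3+) = Kw/Kb = 1.0e-14 / 6.4 x 10^-4 = 1.56e-11.
[H^+] = sqrt(Ka x [C2H5NH3+]) = sqrt(1.56e-11 x 0.1577) = 1.57e-6 M.
pH = -log(1.57e-6) = 5.80.

5.80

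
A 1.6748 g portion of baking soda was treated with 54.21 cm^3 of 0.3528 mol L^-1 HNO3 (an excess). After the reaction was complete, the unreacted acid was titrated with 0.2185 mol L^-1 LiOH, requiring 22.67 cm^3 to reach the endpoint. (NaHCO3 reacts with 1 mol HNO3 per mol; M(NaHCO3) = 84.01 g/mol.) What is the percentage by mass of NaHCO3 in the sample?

71.1%

Total n(HNO3) added = 0.3528 x 0.05421 = 0.01913 mol.
n(LiOH) used = 0.2185 x 0.02267 = 0.004953 mol, which equals the excess n(HNO3).
So n(HNO3) consumed by the sample = 0.01913 - 0.004953 = 0.01417 mol.
n(NaHCO3) = 0.01417 / 1 = 0.01417 mol.
mass NaHCO3 = 0.01417 x 84.01 = 1.191 g, so %NaHCO3 = 1.191/1.6748 x 100 = 71.1%.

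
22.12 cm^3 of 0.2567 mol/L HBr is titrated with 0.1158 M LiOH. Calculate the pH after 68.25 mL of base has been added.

n(acid) = 0.2567 x 0.02212 = 0.005678 mol; n(LiOH) added = 0.1158 x 0.06825 = 0.007903 mol.
Base is in excess by 0.007903 - 0.005678 = 0.002225 mol in a total volume of 0.09037 L.
[OH^-] = 0.002225/0.09037 = 0.02462 M, so pOH = 1.61 and pH = 14.00 - 1.61 = 12.39.

12.39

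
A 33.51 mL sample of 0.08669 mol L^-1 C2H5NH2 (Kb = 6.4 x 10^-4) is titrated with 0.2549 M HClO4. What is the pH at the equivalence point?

6.00

n(C2H5NH2) = 0.08669 x 0.03351 = 0.002905 mol; V(HClO4) at equivalence = 0.002905/0.2549 = 0.01140 L.
At equivalence the base is fully converted to C2H5NH3+; total volume = 0.04491 L, so [C2H5NH3+] = 0.002905/0.04491 = 0.06469 M.
Ka(C2H5NH3+) = Kw/Kb = 1.0e-14 / 6.4 x 10^-4 = 1.56e-11.
[H^+] = sqrt(Ka x [C2H5NH3+]) = sqrt(1.56e-11 x 0.06469) = 1.01e-6 M.
pH = -log(1.01e-6) = 6.00.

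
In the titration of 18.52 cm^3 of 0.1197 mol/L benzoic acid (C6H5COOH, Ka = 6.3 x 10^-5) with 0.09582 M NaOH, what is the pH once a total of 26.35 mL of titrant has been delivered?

n(acid) = 0.1197 x 0.01852 = 0.002217 mol; n(NaOH) added = 0.09582 x 0.02635 = 0.002525 mol.
Base is in excess by 0.002525 - 0.002217 = 0.0003080 mol in a total volume of 0.04487 L.
[OH^-] = 0.0003080/0.04487 = 0.006865 M, so pOH = 2.16 and pH = 14.00 - 2.16 = 11.84.

11.84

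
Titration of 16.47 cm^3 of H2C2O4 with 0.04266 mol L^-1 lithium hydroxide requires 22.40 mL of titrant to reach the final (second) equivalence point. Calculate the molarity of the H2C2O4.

0.0290 M

n(LiOH) = 0.04266 x 0.02240 = 0.0009556 mol.
At the final (second) equivalence point, 2 mol OH^- react per mol H2C2O4, so n(H2C2O4) = 0.0009556 / 2 = 0.0004778 mol.
[H2C2O4] = 0.0004778 / 0.01647 L = 0.0290 M.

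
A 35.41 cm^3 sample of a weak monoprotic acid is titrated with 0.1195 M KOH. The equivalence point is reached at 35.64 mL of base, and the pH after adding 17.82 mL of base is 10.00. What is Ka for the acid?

1.0 x 10^-10

17.82 mL is half of the equivalence volume, so this is the half-equivalence point where [HA] = [A^-].
At half-equivalence pH = pKa, so pKa = 10.00.
Ka = 10^(-10.00) = 1.0 x 10^-10.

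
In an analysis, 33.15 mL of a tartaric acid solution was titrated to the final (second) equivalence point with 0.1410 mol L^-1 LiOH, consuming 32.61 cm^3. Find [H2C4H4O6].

n(LiOH) = 0.1410 x 0.03261 = 0.004598 mol.
At the final (second) equivalence point, 2 mol OH^- react per mol H2C4H4O6, so n(H2C4H4O6) = 0.004598 / 2 = 0.002299 mol.
[H2C4H4O6] = 0.002299 / 0.03315 L = 0.0694 M.

0.0694 M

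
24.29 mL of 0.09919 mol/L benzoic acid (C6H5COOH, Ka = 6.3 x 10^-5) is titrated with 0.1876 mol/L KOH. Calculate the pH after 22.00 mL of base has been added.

n(acid) = 0.09919 x 0.02429 = 0.002409 mol; n(KOH) added = 0.1876 x 0.02200 = 0.004127 mol.
Base is in excess by 0.004127 - 0.002409 = 0.001718 mol in a total volume of 0.04629 L.
[OH^-] = 0.001718/0.04629 = 0.03711 M, so pOH = 1.43 and pH = 14.00 - 1.43 = 12.57.

12.57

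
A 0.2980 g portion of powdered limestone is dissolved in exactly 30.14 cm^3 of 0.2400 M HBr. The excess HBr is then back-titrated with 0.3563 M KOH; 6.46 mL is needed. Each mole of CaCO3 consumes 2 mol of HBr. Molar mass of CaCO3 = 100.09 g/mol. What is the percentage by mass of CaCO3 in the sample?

Total n(HBr) added = 0.2400 x 0.03014 = 0.007234 mol.
n(KOH) used = 0.3563 x 0.006460 = 0.002302 mol, which equals the excess n(HBr).
So n(HBr) consumed by the sample = 0.007234 - 0.002302 = 0.004932 mol.
n(CaCO3) = 0.004932 / 2 = 0.002466 mol.
mass CaCO3 = 0.002466 x 100.09 = 0.2468 g, so %CaCO3 = 0.2468/0.2980 x 100 = 82.8%.

82.8%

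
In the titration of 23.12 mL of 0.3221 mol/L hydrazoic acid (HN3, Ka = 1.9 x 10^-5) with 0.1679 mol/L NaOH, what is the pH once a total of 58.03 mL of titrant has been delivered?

n(acid) = 0.3221 x 0.02312 = 0.007447 mol; n(NaOH) added = 0.1679 x 0.05803 = 0.009743 mol.
Base is in excess by 0.009743 - 0.007447 = 0.002296 mol in a total volume of 0.08115 L.
[OH^-] = 0.002296/0.08115 = 0.02830 M, so pOH = 1.55 and pH = 14.00 - 1.55 = 12.45.

12.45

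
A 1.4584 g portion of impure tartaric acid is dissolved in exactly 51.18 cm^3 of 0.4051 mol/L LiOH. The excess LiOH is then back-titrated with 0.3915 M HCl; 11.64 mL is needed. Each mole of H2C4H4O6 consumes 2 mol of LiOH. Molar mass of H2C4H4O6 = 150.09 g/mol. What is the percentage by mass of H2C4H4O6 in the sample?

83.2%

Total n(LiOH) added = 0.4051 x 0.05118 = 0.02073 mol.
n(HCl) used = 0.3915 x 0.01164 = 0.004557 mol, which equals the excess n(LiOH).
So n(LiOH) consumed by the sample = 0.02073 - 0.004557 = 0.01618 mol.
n(H2C4H4O6) = 0.01618 / 2 = 0.008088 mol.
mass H2C4H4O6 = 0.008088 x 150.09 = 1.214 g, so %H2C4H4O6 = 1.214/1.4584 x 100 = 83.2%.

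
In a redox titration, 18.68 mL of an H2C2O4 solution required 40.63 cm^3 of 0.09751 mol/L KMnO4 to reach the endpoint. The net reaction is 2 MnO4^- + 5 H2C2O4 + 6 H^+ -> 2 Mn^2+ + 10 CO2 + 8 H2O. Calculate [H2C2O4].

n(KMnO4) = 0.09751 x 0.04063 = 0.003962 mol.
From the balanced equation, 2 mol KMnO4 reacts with 5 mol H2C2O4, so n(H2C2O4) = 0.003962 x 5/2 = 0.009905 mol.
[H2C2O4] = 0.009905 / 0.01868 L = 0.530 M.

0.530 M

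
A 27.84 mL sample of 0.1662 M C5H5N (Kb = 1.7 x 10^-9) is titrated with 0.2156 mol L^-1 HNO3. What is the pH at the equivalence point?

n(C5H5N) = 0.1662 x 0.02784 = 0.004627 mol; V(HNO3) at equivalence = 0.004627/0.2156 = 0.02146 L.
At equivalence the base is fully converted to C5H5NH+; total volume = 0.04930 L, so [C5H5NH+] = 0.004627/0.04930 = 0.09385 M.
Ka(C5H5NH+) = Kw/Kb = 1.0e-14 / 1.7 x 10^-9 = 5.88e-6.
[H^+] = sqrt(Ka x [C5H5NH+]) = sqrt(5.88e-6 x 0.09385) = 0.000743 M.
pH = -log(0.000743) = 3.13.

3.13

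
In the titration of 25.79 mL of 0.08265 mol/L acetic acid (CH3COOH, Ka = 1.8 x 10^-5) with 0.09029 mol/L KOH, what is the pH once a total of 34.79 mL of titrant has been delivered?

12.22

n(acid) = 0.08265 x 0.02579 = 0.002132 mol; n(KOH) added = 0.09029 x 0.03479 = 0.003141 mol.
Base is in excess by 0.003141 - 0.002132 = 0.001010 mol in a total volume of 0.06058 L.
[OH^-] = 0.001010/0.06058 = 0.01667 M, so pOH = 1.78 and pH = 14.00 - 1.78 = 12.22.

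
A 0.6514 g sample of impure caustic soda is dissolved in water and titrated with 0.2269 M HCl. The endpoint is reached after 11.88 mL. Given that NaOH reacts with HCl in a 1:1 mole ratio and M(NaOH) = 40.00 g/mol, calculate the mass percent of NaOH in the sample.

n(HCl) = 0.2269 x 0.01188 = 0.002696 mol.
n(NaOH) = 0.002696 / 1 = 0.002696 mol.
mass of NaOH = 0.002696 x 40.00 = 0.1078 g.
% purity = 0.1078 / 0.6514 x 100 = 16.6%.

16.6%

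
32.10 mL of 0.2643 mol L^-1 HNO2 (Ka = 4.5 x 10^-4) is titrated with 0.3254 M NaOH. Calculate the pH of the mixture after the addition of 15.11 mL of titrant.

3.49

Initial n(HNO2) = 0.2643 x 0.03210 = 0.008484 mol.
n(NaOH) added = 0.3254 x 0.01511 = 0.004917 mol, converting that many moles of HNO2 to NO2-.
Remaining n(HNO2) = 0.003567 mol; n(NO2-) = 0.004917 mol.
By Henderson-Hasselbalch, pH = pKa + log([A^-]/[HA]) = 3.35 + log(0.004917/0.003567) = 3.35 + (+0.14) = 3.49.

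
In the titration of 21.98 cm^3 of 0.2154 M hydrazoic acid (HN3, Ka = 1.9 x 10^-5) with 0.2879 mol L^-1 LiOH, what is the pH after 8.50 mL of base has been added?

4.75

Initial n(HN3) = 0.2154 x 0.02198 = 0.004734 mol.
n(LiOH) added = 0.2879 x 0.008500 = 0.002447 mol, converting that many moles of HN3 to N3-.
Remaining n(HN3) = 0.002287 mol; n(N3-) = 0.002447 mol.
By Henderson-Hasselbalch, pH = pKa + log([A^-]/[HA]) = 4.72 + log(0.002447/0.002287) = 4.72 + (+0.03) = 4.75.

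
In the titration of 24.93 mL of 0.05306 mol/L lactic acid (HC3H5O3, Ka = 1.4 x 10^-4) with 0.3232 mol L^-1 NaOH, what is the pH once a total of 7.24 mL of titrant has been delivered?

12.50

n(acid) = 0.05306 x 0.02493 = 0.001323 mol; n(NaOH) added = 0.3232 x 0.007240 = 0.002340 mol.
Base is in excess by 0.002340 - 0.001323 = 0.001017 mol in a total volume of 0.03217 L.
[OH^-] = 0.001017/0.03217 = 0.03162 M, so pOH = 1.50 and pH = 14.00 - 1.50 = 12.50.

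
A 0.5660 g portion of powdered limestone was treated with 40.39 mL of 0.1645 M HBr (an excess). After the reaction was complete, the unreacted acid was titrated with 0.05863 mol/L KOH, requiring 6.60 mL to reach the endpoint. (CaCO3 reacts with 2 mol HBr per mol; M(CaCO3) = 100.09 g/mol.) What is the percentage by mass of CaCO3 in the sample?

55.3%

Total n(HBr) added = 0.1645 x 0.04039 = 0.006644 mol.
n(KOH) used = 0.05863 x 0.006600 = 0.0003870 mol, which equals the excess n(HBr).
So n(HBr) consumed by the sample = 0.006644 - 0.0003870 = 0.006257 mol.
n(CaCO3) = 0.006257 / 2 = 0.003129 mol.
mass CaCO3 = 0.003129 x 100.09 = 0.3131 g, so %CaCO3 = 0.3131/0.5660 x 100 = 55.3%.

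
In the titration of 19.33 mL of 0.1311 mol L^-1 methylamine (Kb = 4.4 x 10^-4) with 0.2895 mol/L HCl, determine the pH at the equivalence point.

5.84

n(CH3NH2) = 0.1311 x 0.01933 = 0.002534 mol; V(HCl) at equivalence = 0.002534/0.2895 = 0.008754 L.
At equivalence the base is fully converted to CH3NH3+; total volume = 0.02808 L, so [CH3NH3+] = 0.002534/0.02808 = 0.09024 M.
Ka(CH3NH3+) = Kw/Kb = 1.0e-14 / 4.4 x 10^-4 = 2.27e-11.
[H^+] = sqrt(Ka x [CH3NH3+]) = sqrt(2.27e-11 x 0.09024) = 1.43e-6 M.
pH = -log(1.43e-6) = 5.84.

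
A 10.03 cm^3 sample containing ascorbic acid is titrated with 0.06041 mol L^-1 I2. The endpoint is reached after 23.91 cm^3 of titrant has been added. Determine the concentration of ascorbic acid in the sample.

n(I2) = 0.06041 x 0.02391 = 0.001444 mol.
From the balanced equation, 1 mol I2 reacts with 1 mol ascorbic acid, so n(ascorbic acid) = 0.001444 x 1/1 = 0.001444 mol.
[ascorbic acid] = 0.001444 / 0.01003 L = 0.144 M.

0.144 M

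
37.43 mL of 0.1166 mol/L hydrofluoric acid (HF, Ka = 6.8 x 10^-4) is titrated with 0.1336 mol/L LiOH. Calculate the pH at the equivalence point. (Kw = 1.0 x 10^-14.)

n(HF) = 0.1166 x 0.03743 = 0.004364 mol; V(LiOH) at equivalence = 0.004364/0.1336 = 0.03267 L.
At equivalence all the acid is converted to F-; total volume = 0.03743 + 0.03267 = 0.07010 L, so [F-] = 0.004364/0.07010 = 0.06226 M.
Kb = Kw/Ka = 1.0e-14 / 6.8 x 10^-4 = 1.47e-11.
[OH^-] = sqrt(Kb x [F-]) = sqrt(1.47e-11 x 0.06226) = 9.57e-7 M.
pOH = 6.02, so pH = 14.00 - 6.02 = 7.98.

7.98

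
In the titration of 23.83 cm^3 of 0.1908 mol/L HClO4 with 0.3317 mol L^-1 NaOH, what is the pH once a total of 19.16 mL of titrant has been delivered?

n(acid) = 0.1908 x 0.02383 = 0.004547 mol; n(NaOH) added = 0.3317 x 0.01916 = 0.006355 mol.
Base is in excess by 0.006355 - 0.004547 = 0.001809 mol in a total volume of 0.04299 L.
[OH^-] = 0.001809/0.04299 = 0.04207 M, so pOH = 1.38 and pH = 14.00 - 1.38 = 12.62.

12.62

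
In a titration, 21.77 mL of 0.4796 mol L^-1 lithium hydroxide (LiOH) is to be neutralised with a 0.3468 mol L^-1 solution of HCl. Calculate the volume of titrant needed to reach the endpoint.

30.1 mL

n(LiOH) = 0.4796 mol/L x 0.02177 L = 0.01044 mol.
At equivalence n(HCl) = n(LiOH) = 0.01044 mol.
V(HCl) = 0.01044 / 0.3468 = 0.03011 L = 30.1 mL.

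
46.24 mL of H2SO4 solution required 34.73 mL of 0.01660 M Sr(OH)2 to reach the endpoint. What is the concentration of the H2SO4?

0.0125 M

n(Sr(OH)2) delivered = 0.01660 x 0.03473 = 0.0005765 mol.
For a 1:1 reaction, n(H2SO4) = 0.0005765 mol.
[H2SO4] = 0.0005765 mol / 0.04624 L = 0.0125 M.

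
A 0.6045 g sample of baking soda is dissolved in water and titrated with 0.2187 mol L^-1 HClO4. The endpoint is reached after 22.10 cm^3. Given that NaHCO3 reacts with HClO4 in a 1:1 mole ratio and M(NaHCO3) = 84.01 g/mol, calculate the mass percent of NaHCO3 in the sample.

67.2%

n(HClO4) = 0.2187 x 0.02210 = 0.004833 mol.
n(NaHCO3) = 0.004833 / 1 = 0.004833 mol.
mass of NaHCO3 = 0.004833 x 84.01 = 0.4060 g.
% purity = 0.4060 / 0.6045 x 100 = 67.2%.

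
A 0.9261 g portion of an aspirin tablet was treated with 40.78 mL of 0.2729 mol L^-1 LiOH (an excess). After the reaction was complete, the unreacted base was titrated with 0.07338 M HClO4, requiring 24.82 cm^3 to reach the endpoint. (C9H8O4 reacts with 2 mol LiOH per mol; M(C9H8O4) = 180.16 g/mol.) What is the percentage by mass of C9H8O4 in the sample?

90.5%

Total n(LiOH) added = 0.2729 x 0.04078 = 0.01113 mol.
n(HClO4) used = 0.07338 x 0.02482 = 0.001821 mol, which equals the excess n(LiOH).
So n(LiOH) consumed by the sample = 0.01113 - 0.001821 = 0.009308 mol.
n(C9H8O4) = 0.009308 / 2 = 0.004654 mol.
mass C9H8O4 = 0.004654 x 180.16 = 0.8384 g, so %C9H8O4 = 0.8384/0.9261 x 100 = 90.5%.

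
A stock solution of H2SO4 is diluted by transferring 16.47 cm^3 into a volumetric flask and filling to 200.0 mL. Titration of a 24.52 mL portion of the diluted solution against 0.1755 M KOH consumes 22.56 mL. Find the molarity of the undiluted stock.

0.980 M

n(KOH) = 0.1755 x 0.02256 = 0.003959 mol.
n(H2SO4) in the aliquot = 0.003959 x 1/2 = 0.001980 mol.
[diluted H2SO4] = 0.001980 / 0.02452 = 0.08074 M.
Dilution factor = 200.0/16.47 = 12.14, so [stock] = 0.08074 x 12.14 = 0.980 M.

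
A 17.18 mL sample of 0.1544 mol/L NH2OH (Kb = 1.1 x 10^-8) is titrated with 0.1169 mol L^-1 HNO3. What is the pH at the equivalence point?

n(NH2OH) = 0.1544 x 0.01718 = 0.002653 mol; V(HNO3) at equivalence = 0.002653/0.1169 = 0.02269 L.
At equivalence the base is fully converted to NH3OH+; total volume = 0.03987 L, so [NH3OH+] = 0.002653/0.03987 = 0.06653 M.
Ka(NH3OH+) = Kw/Kb = 1.0e-14 / 1.1 x 10^-8 = 9.09e-7.
[H^+] = sqrt(Ka x [NH3OH+]) = sqrt(9.09e-7 x 0.06653) = 0.000246 M.
pH = -log(0.000246) = 3.61.

3.61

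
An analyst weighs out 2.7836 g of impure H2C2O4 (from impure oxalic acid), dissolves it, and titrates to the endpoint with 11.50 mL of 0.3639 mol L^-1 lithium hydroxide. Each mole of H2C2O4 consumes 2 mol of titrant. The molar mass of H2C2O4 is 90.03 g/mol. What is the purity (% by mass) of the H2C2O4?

n(LiOH) = 0.3639 x 0.01150 = 0.004185 mol.
n(H2C2O4) = 0.004185 / 2 = 0.002092 mol.
mass of H2C2O4 = 0.002092 x 90.03 = 0.1884 g.
% purity = 0.1884 / 2.7836 x 100 = 6.77%.

6.77%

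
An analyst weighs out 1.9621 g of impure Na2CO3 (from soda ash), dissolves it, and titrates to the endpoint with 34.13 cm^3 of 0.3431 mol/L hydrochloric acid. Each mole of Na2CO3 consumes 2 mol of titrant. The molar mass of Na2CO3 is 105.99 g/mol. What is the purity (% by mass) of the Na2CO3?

n(HCl) = 0.3431 x 0.03413 = 0.01171 mol.
n(Na2CO3) = 0.01171 / 2 = 0.005855 mol.
mass of Na2CO3 = 0.005855 x 105.99 = 0.6206 g.
% purity = 0.6206 / 1.9621 x 100 = 31.6%.

31.6%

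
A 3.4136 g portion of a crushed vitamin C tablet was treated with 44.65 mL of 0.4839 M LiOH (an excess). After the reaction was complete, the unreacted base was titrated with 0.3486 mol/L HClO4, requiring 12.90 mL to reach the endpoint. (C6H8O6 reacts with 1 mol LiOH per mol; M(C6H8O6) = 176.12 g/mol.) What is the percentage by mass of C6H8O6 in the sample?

88.3%

Total n(LiOH) added = 0.4839 x 0.04465 = 0.02161 mol.
n(HClO4) used = 0.3486 x 0.01290 = 0.004497 mol, which equals the excess n(LiOH).
So n(LiOH) consumed by the sample = 0.02161 - 0.004497 = 0.01711 mol.
n(C6H8O6) = 0.01711 / 1 = 0.01711 mol.
mass C6H8O6 = 0.01711 x 176.12 = 3.013 g, so %C6H8O6 = 3.013/3.4136 x 100 = 88.3%.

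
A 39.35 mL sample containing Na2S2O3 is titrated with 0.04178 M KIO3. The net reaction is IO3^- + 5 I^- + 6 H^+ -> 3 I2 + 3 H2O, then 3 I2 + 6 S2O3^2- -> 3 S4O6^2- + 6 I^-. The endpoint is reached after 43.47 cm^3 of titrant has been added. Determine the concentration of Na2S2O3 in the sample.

n(KIO3) = 0.04178 x 0.04347 = 0.001816 mol.
From the balanced equation, 1 mol KIO3 reacts with 6 mol Na2S2O3, so n(Na2S2O3) = 0.001816 x 6/1 = 0.01090 mol.
[Na2S2O3] = 0.01090 / 0.03935 L = 0.277 M.

0.277 M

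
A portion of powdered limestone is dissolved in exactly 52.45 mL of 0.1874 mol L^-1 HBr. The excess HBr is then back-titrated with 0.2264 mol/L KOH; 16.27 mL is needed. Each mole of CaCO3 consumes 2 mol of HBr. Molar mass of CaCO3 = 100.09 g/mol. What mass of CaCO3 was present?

0.308 g

Total n(HBr) added = 0.1874 x 0.05245 = 0.009829 mol.
n(KOH) used = 0.2264 x 0.01627 = 0.003684 mol, which equals the excess n(HBr).
So n(HBr) consumed by the sample = 0.009829 - 0.003684 = 0.006146 mol.
n(CaCO3) = 0.006146 / 2 = 0.003073 mol.
mass = 0.003073 mol x 100.09 g/mol = 0.308 g.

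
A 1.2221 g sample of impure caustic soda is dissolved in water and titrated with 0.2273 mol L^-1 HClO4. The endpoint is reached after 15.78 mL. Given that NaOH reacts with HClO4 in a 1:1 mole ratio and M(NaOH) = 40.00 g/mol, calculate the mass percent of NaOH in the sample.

n(HClO4) = 0.2273 x 0.01578 = 0.003587 mol.
n(NaOH) = 0.003587 / 1 = 0.003587 mol.
mass of NaOH = 0.003587 x 40.00 = 0.1435 g.
% purity = 0.1435 / 1.2221 x 100 = 11.7%.

11.7%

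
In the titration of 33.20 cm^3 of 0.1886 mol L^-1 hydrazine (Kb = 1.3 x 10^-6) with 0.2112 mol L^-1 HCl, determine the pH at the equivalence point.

n(N2H4) = 0.1886 x 0.03320 = 0.006262 mol; V(HCl) at equivalence = 0.006262/0.2112 = 0.02965 L.
At equivalence the base is fully converted to N2H5+; total volume = 0.06285 L, so [N2H5+] = 0.006262/0.06285 = 0.09963 M.
Ka(N2H5+) = Kw/Kb = 1.0e-14 / 1.3 x 10^-6 = 7.69e-9.
[H^+] = sqrt(Ka x [N2H5+]) = sqrt(7.69e-9 x 0.09963) = 2.77e-5 M.
pH = -log(2.77e-5) = 4.56.

4.56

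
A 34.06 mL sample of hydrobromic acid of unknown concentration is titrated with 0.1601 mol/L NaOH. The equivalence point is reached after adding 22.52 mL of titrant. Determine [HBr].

0.106 M

n(NaOH) delivered = 0.1601 x 0.02252 = 0.003605 mol.
For a 1:1 reaction, n(HBr) = 0.003605 mol.
[HBr] = 0.003605 mol / 0.03406 L = 0.106 M.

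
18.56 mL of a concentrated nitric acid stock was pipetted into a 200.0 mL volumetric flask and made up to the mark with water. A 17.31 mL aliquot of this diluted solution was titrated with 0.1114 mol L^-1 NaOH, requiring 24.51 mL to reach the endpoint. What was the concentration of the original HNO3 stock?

1.70 M

n(NaOH) = 0.1114 x 0.02451 = 0.002730 mol.
n(HNO3) in the aliquot = 0.002730 mol.
[diluted HNO3] = 0.002730 / 0.01731 = 0.1577 M.
Dilution factor = 200.0/18.56 = 10.78, so [stock] = 0.1577 x 10.78 = 1.70 M.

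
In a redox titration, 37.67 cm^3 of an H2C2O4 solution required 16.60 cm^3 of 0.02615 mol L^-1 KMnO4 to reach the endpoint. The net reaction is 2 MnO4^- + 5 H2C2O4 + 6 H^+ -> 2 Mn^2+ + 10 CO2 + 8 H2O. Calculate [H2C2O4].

0.0288 M

n(KMnO4) = 0.02615 x 0.01660 = 0.0004341 mol.
From the balanced equation, 2 mol KMnO4 reacts with 5 mol H2C2O4, so n(H2C2O4) = 0.0004341 x 5/2 = 0.001085 mol.
[H2C2O4] = 0.001085 / 0.03767 L = 0.0288 M.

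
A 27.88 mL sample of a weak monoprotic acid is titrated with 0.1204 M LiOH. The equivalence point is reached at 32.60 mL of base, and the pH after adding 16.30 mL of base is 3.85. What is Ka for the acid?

1.4 x 10^-4

16.30 mL is half of the equivalence volume, so this is the half-equivalence point where [HA] = [A^-].
At half-equivalence pH = pKa, so pKa = 3.85.
Ka = 10^(-3.85) = 1.4 x 10^-4.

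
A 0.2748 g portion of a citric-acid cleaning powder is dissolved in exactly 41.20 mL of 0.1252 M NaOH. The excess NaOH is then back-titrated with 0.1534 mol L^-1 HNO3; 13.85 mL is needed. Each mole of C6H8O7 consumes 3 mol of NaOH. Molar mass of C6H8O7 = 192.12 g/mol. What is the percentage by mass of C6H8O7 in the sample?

70.7%

Total n(NaOH) added = 0.1252 x 0.04120 = 0.005158 mol.
n(HNO3) used = 0.1534 x 0.01385 = 0.002125 mol, which equals the excess n(NaOH).
So n(NaOH) consumed by the sample = 0.005158 - 0.002125 = 0.003034 mol.
n(C6H8O7) = 0.003034 / 3 = 0.001011 mol.
mass C6H8O7 = 0.001011 x 192.12 = 0.1943 g, so %C6H8O7 = 0.1943/0.2748 x 100 = 70.7%.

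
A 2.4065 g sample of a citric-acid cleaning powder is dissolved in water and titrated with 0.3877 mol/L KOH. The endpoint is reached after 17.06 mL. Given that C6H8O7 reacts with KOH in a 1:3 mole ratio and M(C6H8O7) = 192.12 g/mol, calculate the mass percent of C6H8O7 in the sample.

17.6%

n(KOH) = 0.3877 x 0.01706 = 0.006614 mol.
n(C6H8O7) = 0.006614 / 3 = 0.002205 mol.
mass of C6H8O7 = 0.002205 x 192.12 = 0.4236 g.
% purity = 0.4236 / 2.4065 x 100 = 17.6%.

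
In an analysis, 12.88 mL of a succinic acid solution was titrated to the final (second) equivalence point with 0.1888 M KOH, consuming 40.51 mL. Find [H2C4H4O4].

n(KOH) = 0.1888 x 0.04051 = 0.007648 mol.
At the final (second) equivalence point, 2 mol OH^- react per mol H2C4H4O4, so n(H2C4H4O4) = 0.007648 / 2 = 0.003824 mol.
[H2C4H4O4] = 0.003824 / 0.01288 L = 0.297 M.

0.297 M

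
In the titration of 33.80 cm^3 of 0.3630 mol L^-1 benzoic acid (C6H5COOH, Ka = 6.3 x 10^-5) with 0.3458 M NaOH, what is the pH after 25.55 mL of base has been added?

Initial n(C6H5COOH) = 0.3630 x 0.03380 = 0.01227 mol.
n(NaOH) added = 0.3458 x 0.02555 = 0.008835 mol, converting that many moles of C6H5COOH to C6H5COO-.
Remaining n(C6H5COOH) = 0.003434 mol; n(C6H5COO-) = 0.008835 mol.
By Henderson-Hasselbalch, pH = pKa + log([A^-]/[HA]) = 4.20 + log(0.008835/0.003434) = 4.20 + (+0.41) = 4.61.

4.61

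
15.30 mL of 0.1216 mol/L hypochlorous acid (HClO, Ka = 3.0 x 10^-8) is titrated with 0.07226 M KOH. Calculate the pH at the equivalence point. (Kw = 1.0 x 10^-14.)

10.09

n(HClO) = 0.1216 x 0.01530 = 0.001860 mol; V(KOH) at equivalence = 0.001860/0.07226 = 0.02575 L.
At equivalence all the acid is converted to ClO-; total volume = 0.01530 + 0.02575 = 0.04105 L, so [ClO-] = 0.001860/0.04105 = 0.04533 M.
Kb = Kw/Ka = 1.0e-14 / 3.0 x 10^-8 = 3.33e-7.
[OH^-] = sqrt(Kb x [ClO-]) = sqrt(3.33e-7 x 0.04533) = 0.000123 M.
pOH = 3.91, so pH = 14.00 - 3.91 = 10.09.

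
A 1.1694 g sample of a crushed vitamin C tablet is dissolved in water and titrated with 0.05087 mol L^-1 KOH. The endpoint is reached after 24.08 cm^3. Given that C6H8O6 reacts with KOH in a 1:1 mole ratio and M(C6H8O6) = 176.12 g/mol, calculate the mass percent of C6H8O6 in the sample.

n(KOH) = 0.05087 x 0.02408 = 0.001225 mol.
n(C6H8O6) = 0.001225 / 1 = 0.001225 mol.
mass of C6H8O6 = 0.001225 x 176.12 = 0.2157 g.
% purity = 0.2157 / 1.1694 x 100 = 18.4%.

18.4%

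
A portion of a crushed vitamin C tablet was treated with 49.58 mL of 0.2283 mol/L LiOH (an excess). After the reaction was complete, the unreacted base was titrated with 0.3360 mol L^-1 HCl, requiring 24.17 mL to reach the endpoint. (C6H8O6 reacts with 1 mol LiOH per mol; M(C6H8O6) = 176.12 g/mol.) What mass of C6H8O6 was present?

0.563 g

Total n(LiOH) added = 0.2283 x 0.04958 = 0.01132 mol.
n(HCl) used = 0.3360 x 0.02417 = 0.008121 mol, which equals the excess n(LiOH).
So n(LiOH) consumed by the sample = 0.01132 - 0.008121 = 0.003198 mol.
n(C6H8O6) = 0.003198 / 1 = 0.003198 mol.
mass = 0.003198 mol x 176.12 g/mol = 0.563 g.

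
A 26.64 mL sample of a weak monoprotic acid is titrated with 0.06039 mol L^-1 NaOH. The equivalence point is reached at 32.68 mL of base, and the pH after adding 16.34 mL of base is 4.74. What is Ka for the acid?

1.8 x 10^-5

16.34 mL is half of the equivalence volume, so this is the half-equivalence point where [HA] = [A^-].
At half-equivalence pH = pKa, so pKa = 4.74.
Ka = 10^(-4.74) = 1.8 x 10^-5.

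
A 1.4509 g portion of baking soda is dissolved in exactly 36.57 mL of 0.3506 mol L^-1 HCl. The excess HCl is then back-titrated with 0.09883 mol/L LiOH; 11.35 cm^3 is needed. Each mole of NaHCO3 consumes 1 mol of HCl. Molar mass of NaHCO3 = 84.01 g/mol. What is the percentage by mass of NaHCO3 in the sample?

67.7%

Total n(HCl) added = 0.3506 x 0.03657 = 0.01282 mol.
n(LiOH) used = 0.09883 x 0.01135 = 0.001122 mol, which equals the excess n(HCl).
So n(HCl) consumed by the sample = 0.01282 - 0.001122 = 0.01170 mol.
n(NaHCO3) = 0.01170 / 1 = 0.01170 mol.
mass NaHCO3 = 0.01170 x 84.01 = 0.9829 g, so %NaHCO3 = 0.9829/1.4509 x 100 = 67.7%.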